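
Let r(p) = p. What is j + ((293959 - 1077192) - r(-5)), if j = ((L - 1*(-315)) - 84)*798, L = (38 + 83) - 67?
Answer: -555798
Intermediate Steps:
L = 54 (L = 121 - 67 = 54)
j = 227430 (j = ((54 - 1*(-315)) - 84)*798 = ((54 + 315) - 84)*798 = (369 - 84)*798 = 285*798 = 227430)
j + ((293959 - 1077192) - r(-5)) = 227430 + ((293959 - 1077192) - 1*(-5)) = 227430 + (-783233 + 5) = 227430 - 783228 = -555798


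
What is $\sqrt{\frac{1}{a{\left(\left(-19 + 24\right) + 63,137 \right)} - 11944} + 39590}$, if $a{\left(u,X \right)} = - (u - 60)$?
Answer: $\frac{\sqrt{39273913357}}{996} \approx 198.97$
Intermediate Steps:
$a{\left(u,X \right)} = 60 - u$ ($a{\left(u,X \right)} = - (-60 + u) = 60 - u$)
$\sqrt{\frac{1}{a{\left(\left(-19 + 24\right) + 63,137 \right)} - 11944} + 39590} = \sqrt{\frac{1}{\left(60 - \left(\left(-19 + 24\right) + 63\right)\right) - 11944} + 39590} = \sqrt{\frac{1}{\left(60 - \left(5 + 63\right)\right) - 11944} + 39590} = \sqrt{\frac{1}{\left(60 - 68\right) - 11944} + 39590} = \sqrt{\frac{1}{-8 - 11944} + 39590} = \sqrt{\frac{1}{-11952} + 39590} = \sqrt{- \frac{1}{11952} + 39590} = \sqrt{\frac{473179679}{11952}} = \frac{\sqrt{39273913357}}{996}$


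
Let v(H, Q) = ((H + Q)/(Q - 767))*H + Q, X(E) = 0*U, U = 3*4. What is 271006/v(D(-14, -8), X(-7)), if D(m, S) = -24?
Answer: -103930801/288 ≈ -3.6087e+5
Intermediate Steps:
U = 12
X(E) = 0 (X(E) = 0*12 = 0)
v(H, Q) = Q + H*(H + Q)/(-767 + Q) (v(H, Q) = ((H + Q)/(-767 + Q))*H + Q = H*(H + Q)/(-767 + Q) + Q = Q + H*(H + Q)/(-767 + Q))
271006/v(D(-14, -8), X(-7)) = 271006/((((-24)**2 + 0**2 - 767*0 - 24*0)/(-767 + 0))) = 271006/(((576 + 0 + 0 + 0)/(-767))) = 271006/((-1/767*576)) = 271006/(-576/767) = 271006*(-767/576) = -103930801/288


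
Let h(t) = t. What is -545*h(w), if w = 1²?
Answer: -545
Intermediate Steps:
w = 1
-545*h(w) = -545*1 = -545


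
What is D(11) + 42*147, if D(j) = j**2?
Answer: 6295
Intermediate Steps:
D(11) + 42*147 = 11**2 + 42*147 = 121 + 6174 = 6295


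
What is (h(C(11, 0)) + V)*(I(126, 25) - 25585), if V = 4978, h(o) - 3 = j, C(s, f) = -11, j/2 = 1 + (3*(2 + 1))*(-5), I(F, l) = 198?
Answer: -124218591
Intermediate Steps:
j = -88 (j = 2*(1 + (3*(2 + 1))*(-5)) = 2*(1 + (3*3)*(-5)) = 2*(1 + 9*(-5)) = 2*(1 - 45) = 2*(-44) = -88)
h(o) = -85 (h(o) = 3 - 88 = -85)
(h(C(11, 0)) + V)*(I(126, 25) - 25585) = (-85 + 4978)*(198 - 25585) = 4893*(-25387) = -124218591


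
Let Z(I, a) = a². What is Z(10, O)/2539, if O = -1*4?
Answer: 16/2539 ≈ 0.0063017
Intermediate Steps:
O = -4
Z(10, O)/2539 = (-4)²/2539 = 16*(1/2539) = 16/2539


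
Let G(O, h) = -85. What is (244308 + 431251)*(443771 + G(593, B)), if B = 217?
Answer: 299736070474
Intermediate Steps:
(244308 + 431251)*(443771 + G(593, B)) = (244308 + 431251)*(443771 - 85) = 675559*443686 = 299736070474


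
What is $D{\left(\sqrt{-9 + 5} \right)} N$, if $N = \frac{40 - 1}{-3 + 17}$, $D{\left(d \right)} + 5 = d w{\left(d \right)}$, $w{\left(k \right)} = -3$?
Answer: $- \frac{195}{14} - \frac{117 i}{7} \approx -13.929 - 16.714 i$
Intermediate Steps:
$D{\left(d \right)} = -5 - 3 d$ ($D{\left(d \right)} = -5 + d \left(-3\right) = -5 - 3 d$)
$N = \frac{39}{14} \approx 2.7857$
$D{\left(\sqrt{-9 + 5} \right)} N = \left(-5 - 3 \sqrt{-9 + 5}\right) \frac{39}{14} = \left(-5 - 3 \sqrt{-4}\right) \frac{39}{14} = \left(-5 - 3 \cdot 2 i\right) \frac{39}{14} = \left(-5 - 6 i\right) \frac{39}{14} = - \frac{195}{14} - \frac{117 i}{7}$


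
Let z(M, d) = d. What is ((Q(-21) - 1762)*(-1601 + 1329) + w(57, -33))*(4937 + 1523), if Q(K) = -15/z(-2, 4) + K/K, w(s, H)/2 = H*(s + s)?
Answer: 3052272480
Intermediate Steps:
w(s, H) = 4*H*s (w(s, H) = 2*(H*(s + s)) = 2*(H*(2*s)) = 2*(2*H*s) = 4*H*s)
Q(K) = -11/4 (Q(K) = -15/4 + K/K = -15*¼ + 1 = -15/4 + 1 = -11/4)
((Q(-21) - 1762)*(-1601 + 1329) + w(57, -33))*(4937 + 1523) = ((-11/4 - 1762)*(-1601 + 1329) + 4*(-33)*57)*(4937 + 1523) = (-7059/4*(-272) - 7524)*6460 = (480012 - 7524)*6460 = 472488*6460 = 3052272480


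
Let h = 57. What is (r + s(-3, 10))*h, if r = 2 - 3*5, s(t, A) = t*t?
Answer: -228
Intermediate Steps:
s(t, A) = t**2
r = -13 (r = 2 - 15 = -13)
(r + s(-3, 10))*h = (-13 + (-3)**2)*57 = (-13 + 9)*57 = -4*57 = -228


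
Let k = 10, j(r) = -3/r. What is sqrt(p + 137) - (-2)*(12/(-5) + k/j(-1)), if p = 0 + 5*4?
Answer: 28/15 + sqrt(157) ≈ 14.397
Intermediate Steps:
p = 20 (p = 0 + 20 = 20)
sqrt(p + 137) - (-2)*(12/(-5) + k/j(-1)) = sqrt(20 + 137) - (-2)*(12/(-5) + 10/((-3/(-1)))) = sqrt(157) - (-2)*(12*(-1/5) + 10/((-3*(-1)))) = sqrt(157) - (-2)*(-12/5 + 10/3) = sqrt(157) - (-2)*14/15 = sqrt(157) - 1*(-28/15) = sqrt(157) + 28/15 = 28/15 + sqrt(157)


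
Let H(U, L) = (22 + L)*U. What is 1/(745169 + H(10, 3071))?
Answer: 1/776099 ≈ 1.2885e-6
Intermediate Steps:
H(U, L) = U*(22 + L)
1/(745169 + H(10, 3071)) = 1/(745169 + 10*(22 + 3071)) = 1/(745169 + 10*3093) = 1/(745169 + 30930) = 1/776099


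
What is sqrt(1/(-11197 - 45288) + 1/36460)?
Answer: 3*sqrt(1832904359)/41188862 ≈ 0.0031183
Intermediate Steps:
sqrt(1/(-11197 - 45288) + 1/36460) = sqrt(1/(-56485) + 1/36460) = sqrt(-1/56485 + 1/36460) = sqrt(801/82377724) = 3*sqrt(1832904359)/41188862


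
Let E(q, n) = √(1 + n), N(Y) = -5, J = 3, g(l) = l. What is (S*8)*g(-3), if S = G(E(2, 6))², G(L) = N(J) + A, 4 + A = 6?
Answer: -216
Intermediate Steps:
A = 2 (A = -4 + 6 = 2)
G(L) = -3 (G(L) = -5 + 2 = -3)
S = 9 (S = (-3)² = 9)
(S*8)*g(-3) = (9*8)*(-3) = 72*(-3) = -216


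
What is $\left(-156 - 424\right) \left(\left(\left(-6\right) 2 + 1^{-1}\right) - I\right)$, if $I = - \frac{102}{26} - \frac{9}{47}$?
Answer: $\frac{2440060}{611} \approx 3993.6$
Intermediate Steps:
$I = - \frac{2514}{611}$ ($I = \left(-102\right) \frac{1}{26} - \frac{9}{47} = - \frac{51}{13} - \frac{9}{47} = - \frac{2514}{611} \approx -4.1146$)
$\left(-156 - 424\right) \left(\left(\left(-6\right) 2 + 1^{-1}\right) - I\right) = \left(-156 - 424\right) \left(\left(\left(-6\right) 2 + 1^{-1}\right) - - \frac{2514}{611}\right) = - 580 \left(\left(-12 + 1\right) + \frac{2514}{611}\right) = - 580 \left(-11 + \frac{2514}{611}\right) = \left(-580\right) \left(- \frac{4207}{611}\right) = \frac{2440060}{611}$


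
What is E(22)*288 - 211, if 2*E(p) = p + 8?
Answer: 4109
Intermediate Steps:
E(p) = 4 + p/2 (E(p) = (p + 8)/2 = (8 + p)/2 = 4 + p/2)
E(22)*288 - 211 = (4 + (1/2)*22)*288 - 211 = (4 + 11)*288 - 211 = 15*288 - 211 = 4320 - 211 = 4109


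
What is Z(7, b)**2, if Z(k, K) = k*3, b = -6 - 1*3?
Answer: 441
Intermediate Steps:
b = -9 (b = -6 - 3 = -9)
Z(k, K) = 3*k
Z(7, b)**2 = (3*7)**2 = 21**2 = 441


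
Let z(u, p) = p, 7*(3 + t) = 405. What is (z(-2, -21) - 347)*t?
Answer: -141312/7 ≈ -20187.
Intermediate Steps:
t = 384/7 (t = -3 + (1/7)*405 = -3 + 405/7 = 384/7 ≈ 54.857)
(z(-2, -21) - 347)*t = (-21 - 347)*(384/7) = -368*384/7 = -141312/7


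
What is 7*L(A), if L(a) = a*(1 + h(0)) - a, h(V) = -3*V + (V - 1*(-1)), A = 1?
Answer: 7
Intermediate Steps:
h(V) = 1 - 2*V (h(V) = -3*V + (V + 1) = -3*V + (1 + V) = 1 - 2*V)
L(a) = a (L(a) = a*(1 + (1 - 2*0)) - a = a*(1 + (1 + 0)) - a = a*(1 + 1) - a = a*2 - a = 2*a - a = a)
7*L(A) = 7*1 = 7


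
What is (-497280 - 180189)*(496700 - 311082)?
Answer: -125750440842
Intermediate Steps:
(-497280 - 180189)*(496700 - 311082) = -677469*185618 = -125750440842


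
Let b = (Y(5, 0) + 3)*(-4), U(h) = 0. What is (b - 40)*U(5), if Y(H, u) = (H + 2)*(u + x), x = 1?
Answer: 0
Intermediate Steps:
Y(H, u) = (1 + u)*(2 + H) (Y(H, u) = (H + 2)*(u + 1) = (2 + H)*(1 + u) = (1 + u)*(2 + H))
b = -40 (b = ((2 + 5 + 2*0 + 5*0) + 3)*(-4) = ((2 + 5 + 0 + 0) + 3)*(-4) = (7 + 3)*(-4) = 10*(-4) = -40)
(b - 40)*U(5) = (-40 - 40)*0 = -80*0 = 0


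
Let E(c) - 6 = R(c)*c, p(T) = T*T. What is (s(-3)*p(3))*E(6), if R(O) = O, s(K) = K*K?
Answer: 3402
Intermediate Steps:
s(K) = K²
p(T) = T²
E(c) = 6 + c² (E(c) = 6 + c*c = 6 + c²)
(s(-3)*p(3))*E(6) = ((-3)²*3²)*(6 + 6²) = (9*9)*(6 + 36) = 81*42 = 3402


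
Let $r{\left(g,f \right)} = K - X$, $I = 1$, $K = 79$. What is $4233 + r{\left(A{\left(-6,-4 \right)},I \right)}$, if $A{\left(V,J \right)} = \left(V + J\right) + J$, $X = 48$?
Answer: $4264$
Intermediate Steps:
$A{\left(V,J \right)} = V + 2 J$ ($A{\left(V,J \right)} = \left(J + V\right) + J = V + 2 J$)
$r{\left(g,f \right)} = 31$ ($r{\left(g,f \right)} = 79 - 48 = 31$)
$4233 + r{\left(A{\left(-6,-4 \right)},I \right)} = 4233 + 31 = 4264$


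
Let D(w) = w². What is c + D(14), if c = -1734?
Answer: -1538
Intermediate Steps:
c + D(14) = -1734 + 14² = -1734 + 196 = -1538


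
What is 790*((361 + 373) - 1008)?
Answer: -216460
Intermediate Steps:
790*((361 + 373) - 1008) = 790*(734 - 1008) = 790*(-274) = -216460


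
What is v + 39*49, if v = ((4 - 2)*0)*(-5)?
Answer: 1911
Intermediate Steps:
v = 0 (v = (2*0)*(-5) = 0*(-5) = 0)
v + 39*49 = 0 + 39*49 = 0 + 1911 = 1911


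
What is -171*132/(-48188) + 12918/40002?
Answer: 63559072/80317349 ≈ 0.79135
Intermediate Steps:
-171*132/(-48188) + 12918/40002 = -22572*(-1/48188) + 12918*(1/40002) = 5643/12047 + 2153/6667 = 63559072/80317349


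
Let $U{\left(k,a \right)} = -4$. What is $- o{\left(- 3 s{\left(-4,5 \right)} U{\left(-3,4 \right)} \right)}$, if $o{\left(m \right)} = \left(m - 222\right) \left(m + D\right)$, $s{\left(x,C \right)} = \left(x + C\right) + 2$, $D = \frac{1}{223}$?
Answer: $\frac{1493394}{223} \approx 6696.8$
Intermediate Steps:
$D = \frac{1}{223} \approx 0.0044843$
$s{\left(x,C \right)} = 2 + C + x$ ($s{\left(x,C \right)} = \left(C + x\right) + 2 = 2 + C + x$)
$o{\left(m \right)} = \left(-222 + m\right) \left(\frac{1}{223} + m\right)$ ($o{\left(m \right)} = \left(m - 222\right) \left(m + \frac{1}{223}\right) = \left(-222 + m\right) \left(\frac{1}{223} + m\right)$)
$- o{\left(- 3 s{\left(-4,5 \right)} U{\left(-3,4 \right)} \right)} = - (- \frac{222}{223} + \left(- 3 \left(2 + 5 - 4\right) \left(-4\right)\right)^{2} - \frac{49505 - 3 \left(2 + 5 - 4\right) \left(-4\right)}{223}) = - (- \frac{222}{223} + \left(\left(-3\right) 3 \left(-4\right)\right)^{2} - \frac{49505 \left(-3\right) 3 \left(-4\right)}{223}) = - (- \frac{222}{223} + \left(\left(-9\right) \left(-4\right)\right)^{2} - \frac{49505 \left(\left(-9\right) \left(-4\right)\right)}{223}) = - (- \frac{222}{223} + 36^{2} - \frac{1782180}{223}) = - (- \frac{222}{223} + 1296 - \frac{1782180}{223}) = \left(-1\right) \left(- \frac{1493394}{223}\right) = \frac{1493394}{223}$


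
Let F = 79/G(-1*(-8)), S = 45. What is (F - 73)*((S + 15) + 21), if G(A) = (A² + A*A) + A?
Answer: -797769/136 ≈ -5865.9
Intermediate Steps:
G(A) = A + 2*A² (G(A) = (A² + A²) + A = 2*A² + A = A + 2*A²)
F = 79/136 (F = 79/(((-1*(-8))*(1 + 2*(-1*(-8))))) = 79/((8*(1 + 2*8))) = 79/((8*(1 + 16))) = 79/((8*17)) = 79/136 ≈ 0.58088)
(F - 73)*((S + 15) + 21) = (79/136 - 73)*((45 + 15) + 21) = -9849*(60 + 21)/136 = -9849/136*81 = -797769/136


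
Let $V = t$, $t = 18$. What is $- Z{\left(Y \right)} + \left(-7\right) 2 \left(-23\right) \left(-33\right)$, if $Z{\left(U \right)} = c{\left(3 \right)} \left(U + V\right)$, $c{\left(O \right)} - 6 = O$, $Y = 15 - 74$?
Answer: $-10257$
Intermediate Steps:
$Y = -59$ ($Y = 15 - 74 = -59$)
$c{\left(O \right)} = 6 + O$
$V = 18$
$Z{\left(U \right)} = 162 + 9 U$ ($Z{\left(U \right)} = \left(6 + 3\right) \left(U + 18\right) = 9 \left(18 + U\right) = 162 + 9 U$)
$- Z{\left(Y \right)} + \left(-7\right) 2 \left(-23\right) \left(-33\right) = - (162 + 9 \left(-59\right)) + \left(-7\right) 2 \left(-23\right) \left(-33\right) = - (162 - 531) + \left(-14\right) \left(-23\right) \left(-33\right) = \left(-1\right) \left(-369\right) + 322 \left(-33\right) = 369 - 10626 = -10257$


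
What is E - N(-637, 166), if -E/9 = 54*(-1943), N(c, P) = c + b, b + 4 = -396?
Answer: 945335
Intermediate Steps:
b = -400 (b = -4 - 396 = -400)
N(c, P) = -400 + c (N(c, P) = c - 400 = -400 + c)
E = 944298 (E = -486*(-1943) = -9*(-104922) = 944298)
E - N(-637, 166) = 944298 - (-400 - 637) = 944298 - 1*(-1037) = 944298 + 1037 = 945335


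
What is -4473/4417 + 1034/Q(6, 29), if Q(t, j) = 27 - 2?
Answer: 636479/15775 ≈ 40.347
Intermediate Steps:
Q(t, j) = 25
-4473/4417 + 1034/Q(6, 29) = -4473/4417 + 1034/25 = -4473*1/4417 + 1034*(1/25) = -639/631 + 1034/25 = 636479/15775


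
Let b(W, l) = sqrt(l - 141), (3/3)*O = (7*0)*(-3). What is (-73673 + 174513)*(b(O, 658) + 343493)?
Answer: 34637834120 + 100840*sqrt(517) ≈ 3.4640e+10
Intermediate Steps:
O = 0 (O = (7*0)*(-3) = 0*(-3) = 0)
b(W, l) = sqrt(-141 + l)
(-73673 + 174513)*(b(O, 658) + 343493) = (-73673 + 174513)*(sqrt(-141 + 658) + 343493) = 100840*(sqrt(517) + 343493) = 100840*(343493 + sqrt(517)) = 34637834120 + 100840*sqrt(517)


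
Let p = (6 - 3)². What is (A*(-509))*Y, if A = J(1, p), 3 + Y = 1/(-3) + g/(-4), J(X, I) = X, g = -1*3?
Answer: 15779/12 ≈ 1314.9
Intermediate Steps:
g = -3
p = 9 (p = 3² = 9)
Y = -31/12 (Y = -3 + (1/(-3) - 3/(-4)) = -3 + (1*(-⅓) - 3*(-¼)) = -3 + (-⅓ + ¾) = -3 + 5/12 = -31/12 ≈ -2.5833)
A = 1
(A*(-509))*Y = (1*(-509))*(-31/12) = -509*(-31/12) = 15779/12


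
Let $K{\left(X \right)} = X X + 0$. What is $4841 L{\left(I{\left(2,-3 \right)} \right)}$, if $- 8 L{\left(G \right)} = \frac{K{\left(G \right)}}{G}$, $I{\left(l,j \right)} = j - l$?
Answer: $\frac{24205}{8} \approx 3025.6$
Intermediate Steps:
$K{\left(X \right)} = X^{2}$ ($K{\left(X \right)} = X^{2} + 0 = X^{2}$)
$L{\left(G \right)} = - \frac{G}{8}$ ($L{\left(G \right)} = - \frac{G^{2} \frac{1}{G}}{8} = - \frac{G}{8}$)
$4841 L{\left(I{\left(2,-3 \right)} \right)} = 4841 \left(- \frac{-3 - 2}{8}\right) = 4841 \left(\left(- \frac{1}{8}\right) \left(-5\right)\right) = 4841 \cdot \frac{5}{8} = \frac{24205}{8}$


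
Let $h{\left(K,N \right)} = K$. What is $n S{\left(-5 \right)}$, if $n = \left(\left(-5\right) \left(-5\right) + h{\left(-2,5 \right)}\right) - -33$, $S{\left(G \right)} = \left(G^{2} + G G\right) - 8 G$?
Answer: $5040$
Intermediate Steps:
$S{\left(G \right)} = - 8 G + 2 G^{2}$ ($S{\left(G \right)} = \left(G^{2} + G^{2}\right) - 8 G = 2 G^{2} - 8 G = - 8 G + 2 G^{2}$)
$n = 56$ ($n = \left(\left(-5\right) \left(-5\right) - 2\right) - -33 = \left(25 - 2\right) + 33 = 23 + 33 = 56$)
$n S{\left(-5 \right)} = 56 \cdot 2 \left(-5\right) \left(-4 - 5\right) = 56 \cdot 2 \left(-5\right) \left(-9\right) = 56 \cdot 90 = 5040$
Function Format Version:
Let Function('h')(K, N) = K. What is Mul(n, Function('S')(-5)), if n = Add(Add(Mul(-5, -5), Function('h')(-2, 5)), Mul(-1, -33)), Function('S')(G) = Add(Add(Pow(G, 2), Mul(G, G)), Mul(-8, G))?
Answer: 5040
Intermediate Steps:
Function('S')(G) = Add(Mul(-8, G), Mul(2, Pow(G, 2))) (Function('S')(G) = Add(Add(Pow(G, 2), Pow(G, 2)), Mul(-8, G)) = Add(Mul(2, Pow(G, 2)), Mul(-8, G)) = Add(Mul(-8, G), Mul(2, Pow(G, 2))))
n = 56 (n = Add(Add(Mul(-5, -5), -2), Mul(-1, -33)) = Add(Add(25, -2), 33) = Add(23, 33) = 56)
Mul(n, Function('S')(-5)) = Mul(56, Mul(2, -5, Add(-4, -5))) = Mul(56, Mul(2, -5, -9)) = Mul(56, 90) = 5040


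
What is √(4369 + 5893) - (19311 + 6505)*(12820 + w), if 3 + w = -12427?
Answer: -10068240 + √10262 ≈ -1.0068e+7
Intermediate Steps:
w = -12430 (w = -3 - 12427 = -12430)
√(4369 + 5893) - (19311 + 6505)*(12820 + w) = √(4369 + 5893) - (19311 + 6505)*(12820 - 12430) = √10262 - 25816*390 = √10262 - 1*10068240 = √10262 - 10068240 = -10068240 + √10262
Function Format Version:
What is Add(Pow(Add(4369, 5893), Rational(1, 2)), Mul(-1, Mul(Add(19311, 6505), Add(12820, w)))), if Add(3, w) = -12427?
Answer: Add(-10068240, Pow(10262, Rational(1, 2))) ≈ -1.0068e+7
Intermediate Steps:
w = -12430 (w = Add(-3, -12427) = -12430)
Add(Pow(Add(4369, 5893), Rational(1, 2)), Mul(-1, Mul(Add(19311, 6505), Add(12820, w)))) = Add(Pow(Add(4369, 5893), Rational(1, 2)), Mul(-1, Mul(Add(19311, 6505), Add(12820, -12430)))) = Add(Pow(10262, Rational(1, 2)), Mul(-1, Mul(25816, 390))) = Add(Pow(10262, Rational(1, 2)), Mul(-1, 10068240)) = Add(Pow(10262, Rational(1, 2)), -10068240) = Add(-10068240, Pow(10262, Rational(1, 2)))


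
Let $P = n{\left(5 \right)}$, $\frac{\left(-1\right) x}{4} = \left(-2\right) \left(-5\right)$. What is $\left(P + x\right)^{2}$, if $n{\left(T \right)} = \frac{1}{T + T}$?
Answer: $\frac{159201}{100} \approx 1592.0$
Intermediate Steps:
$n{\left(T \right)} = \frac{1}{2 T}$
$x = -40$ ($x = - 4 \left(\left(-2\right) \left(-5\right)\right) = \left(-4\right) 10 = -40$)
$P = \frac{1}{10}$ ($P = \frac{1}{2 \cdot 5} = \frac{1}{2} \cdot \frac{1}{5} = \frac{1}{10} \approx 0.1$)
$\left(P + x\right)^{2} = \left(\frac{1}{10} - 40\right)^{2} = \left(- \frac{399}{10}\right)^{2} = \frac{159201}{100}$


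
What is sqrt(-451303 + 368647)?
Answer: 12*I*sqrt(574) ≈ 287.5*I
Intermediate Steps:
sqrt(-451303 + 368647) = sqrt(-82656) = 12*I*sqrt(574)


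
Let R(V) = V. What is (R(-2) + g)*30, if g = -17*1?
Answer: -570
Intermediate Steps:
g = -17
(R(-2) + g)*30 = (-2 - 17)*30 = -19*30 = -570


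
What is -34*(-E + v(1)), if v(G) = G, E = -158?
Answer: -5406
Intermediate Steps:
-34*(-E + v(1)) = -34*(-1*(-158) + 1) = -34*(158 + 1) = -34*159 = -5406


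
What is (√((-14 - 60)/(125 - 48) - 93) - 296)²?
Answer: (22792 - I*√557095)²/5929 ≈ 87522.0 - 5738.5*I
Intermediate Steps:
(√((-14 - 60)/(125 - 48) - 93) - 296)² = (√(-74/77 - 93) - 296)² = (√(-7235/77) - 296)² = (I*√557095/77 - 296)² = (-296 + I*√557095/77)²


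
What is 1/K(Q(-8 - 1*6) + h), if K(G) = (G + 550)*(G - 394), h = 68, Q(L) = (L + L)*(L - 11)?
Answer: 1/492932 ≈ 2.0287e-6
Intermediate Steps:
Q(L) = 2*L*(-11 + L) (Q(L) = (2*L)*(-11 + L) = 2*L*(-11 + L))
K(G) = (-394 + G)*(550 + G) (K(G) = (550 + G)*(-394 + G) = (-394 + G)*(550 + G))
1/K(Q(-8 - 1*6) + h) = 1/(-216700 + (2*(-8 - 1*6)*(-11 + (-8 - 1*6)) + 68)² + 156*(2*(-8 - 1*6)*(-11 + (-8 - 1*6)) + 68)) = 1/(-216700 + (2*(-8 - 6)*(-11 + (-8 - 6)) + 68)² + 156*(2*(-8 - 6)*(-11 + (-8 - 6)) + 68)) = 1/(-216700 + (2*(-14)*(-11 - 14) + 68)² + 156*(2*(-14)*(-11 - 14) + 68)) = 1/(-216700 + (2*(-14)*(-25) + 68)² + 156*(2*(-14)*(-25) + 68)) = 1/(-216700 + (700 + 68)² + 156*(700 + 68)) = 1/(-216700 + 768² + 156*768) = 1/(-216700 + 589824 + 119808) = 1/492932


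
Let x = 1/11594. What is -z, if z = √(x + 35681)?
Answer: -√4796269860910/11594 ≈ -188.89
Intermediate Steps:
x = 1/11594 ≈ 8.6252e-5
z = √4796269860910/11594 (z = √(1/11594 + 35681) = √(413685515/11594) = √4796269860910/11594 ≈ 188.89)
-z = -√4796269860910/11594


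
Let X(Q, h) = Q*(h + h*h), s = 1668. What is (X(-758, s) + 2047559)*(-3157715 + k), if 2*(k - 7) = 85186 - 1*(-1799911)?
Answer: 9339744113592063/2 ≈ 4.6699e+15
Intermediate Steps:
k = 1885111/2 (k = 7 + (85186 - 1*(-1799911))/2 = 7 + (85186 + 1799911)/2 = 7 + (1/2)*1885097 = 7 + 1885097/2 = 1885111/2 ≈ 9.4256e+5)
X(Q, h) = Q*(h + h**2)
(X(-758, s) + 2047559)*(-3157715 + k) = (-758*1668*(1 + 1668) + 2047559)*(-3157715 + 1885111/2) = (-758*1668*1669 + 2047559)*(-4430319/2) = (-2110190136 + 2047559)*(-4430319/2) = -2108142577*(-4430319/2) = 9339744113592063/2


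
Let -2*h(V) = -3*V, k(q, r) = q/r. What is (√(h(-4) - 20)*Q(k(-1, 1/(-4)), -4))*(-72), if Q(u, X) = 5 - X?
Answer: -648*I*√26 ≈ -3304.2*I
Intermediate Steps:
h(V) = 3*V/2 (h(V) = -(-3)*V/2 = 3*V/2)
(√(h(-4) - 20)*Q(k(-1, 1/(-4)), -4))*(-72) = (√((3/2)*(-4) - 20)*(5 - 1*(-4)))*(-72) = (√(-6 - 20)*(5 + 4))*(-72) = (√(-26)*9)*(-72) = ((I*√26)*9)*(-72) = (9*I*√26)*(-72) = -648*I*√26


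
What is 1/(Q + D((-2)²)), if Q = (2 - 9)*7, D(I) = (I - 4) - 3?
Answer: -1/52 ≈ -0.019231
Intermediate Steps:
D(I) = -7 + I (D(I) = (-4 + I) - 3 = -7 + I)
Q = -49 (Q = -7*7 = -49)
1/(Q + D((-2)²)) = 1/(-49 + (-7 + (-2)²)) = 1/(-49 + (-7 + 4)) = 1/(-49 - 3) = 1/(-52) = -1/52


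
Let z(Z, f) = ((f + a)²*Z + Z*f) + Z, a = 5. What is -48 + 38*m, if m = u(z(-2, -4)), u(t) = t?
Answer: 104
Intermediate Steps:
z(Z, f) = Z + Z*f + Z*(5 + f)² (z(Z, f) = ((f + 5)²*Z + Z*f) + Z = ((5 + f)²*Z + Z*f) + Z = (Z*(5 + f)² + Z*f) + Z = (Z*f + Z*(5 + f)²) + Z = Z + Z*f + Z*(5 + f)²)
m = 4 (m = -2*(1 - 4 + (5 - 4)²) = -2*(1 - 4 + 1²) = -2*(1 - 4 + 1) = -2*(-2) = 4)
-48 + 38*m = -48 + 38*4 = -48 + 152 = 104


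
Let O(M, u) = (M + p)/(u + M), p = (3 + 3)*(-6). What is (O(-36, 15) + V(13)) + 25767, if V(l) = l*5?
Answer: 180848/7 ≈ 25835.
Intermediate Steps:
V(l) = 5*l
p = -36 (p = 6*(-6) = -36)
O(M, u) = (-36 + M)/(M + u) (O(M, u) = (M - 36)/(u + M) = (-36 + M)/(M + u))
(O(-36, 15) + V(13)) + 25767 = ((-36 - 36)/(-36 + 15) + 5*13) + 25767 = (-72/(-21) + 65) + 25767 = (-1/21*(-72) + 65) + 25767 = (24/7 + 65) + 25767 = 479/7 + 25767 = 180848/7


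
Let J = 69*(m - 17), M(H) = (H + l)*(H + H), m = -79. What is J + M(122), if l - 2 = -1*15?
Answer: 19972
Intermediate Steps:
l = -13 (l = 2 - 1*15 = 2 - 15 = -13)
M(H) = 2*H*(-13 + H) (M(H) = (H - 13)*(H + H) = (-13 + H)*(2*H) = 2*H*(-13 + H))
J = -6624 (J = 69*(-79 - 17) = 69*(-96) = -6624)
J + M(122) = -6624 + 2*122*(-13 + 122) = -6624 + 2*122*109 = -6624 + 26596 = 19972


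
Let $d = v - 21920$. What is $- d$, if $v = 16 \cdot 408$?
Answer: $15392$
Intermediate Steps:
$v = 6528$
$d = -15392$ ($d = 6528 - 21920 = -15392$)
$- d = \left(-1\right) \left(-15392\right) = 15392$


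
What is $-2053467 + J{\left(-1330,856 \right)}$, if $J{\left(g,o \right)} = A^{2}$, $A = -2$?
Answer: $-2053463$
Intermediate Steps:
$J{\left(g,o \right)} = 4$ ($J{\left(g,o \right)} = \left(-2\right)^{2} = 4$)
$-2053467 + J{\left(-1330,856 \right)} = -2053467 + 4 = -2053463$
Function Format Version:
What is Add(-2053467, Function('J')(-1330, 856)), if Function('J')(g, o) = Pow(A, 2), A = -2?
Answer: -2053463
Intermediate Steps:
Function('J')(g, o) = 4 (Function('J')(g, o) = Pow(-2, 2) = 4)
Add(-2053467, Function('J')(-1330, 856)) = Add(-2053467, 4) = -2053463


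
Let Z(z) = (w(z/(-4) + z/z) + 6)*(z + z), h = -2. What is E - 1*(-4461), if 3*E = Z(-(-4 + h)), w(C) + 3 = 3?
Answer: 4485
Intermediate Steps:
w(C) = 0 (w(C) = -3 + 3 = 0)
Z(z) = 12*z (Z(z) = (0 + 6)*(z + z) = 6*(2*z) = 12*z)
E = 24 (E = (12*(-(-4 - 2)))/3 = (12*(-1*(-6)))/3 = (12*6)/3 = (1/3)*72 = 24)
E - 1*(-4461) = 24 - 1*(-4461) = 24 + 4461 = 4485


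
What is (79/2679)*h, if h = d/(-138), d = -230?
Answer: 395/8037 ≈ 0.049148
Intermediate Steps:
h = 5/3 (h = -230/(-138) = -230*(-1/138) = 5/3 ≈ 1.6667)
(79/2679)*h = (79/2679)*(5/3) = 395/8037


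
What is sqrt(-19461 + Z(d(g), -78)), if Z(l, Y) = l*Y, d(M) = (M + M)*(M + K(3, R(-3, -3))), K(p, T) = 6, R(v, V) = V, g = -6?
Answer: I*sqrt(19461) ≈ 139.5*I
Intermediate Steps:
d(M) = 2*M*(6 + M) (d(M) = (M + M)*(M + 6) = (2*M)*(6 + M) = 2*M*(6 + M))
Z(l, Y) = Y*l
sqrt(-19461 + Z(d(g), -78)) = sqrt(-19461 - 156*(-6)*(6 - 6)) = sqrt(-19461 - 156*(-6)*0) = sqrt(-19461 - 78*0) = sqrt(-19461 + 0) = sqrt(-19461) = I*sqrt(19461)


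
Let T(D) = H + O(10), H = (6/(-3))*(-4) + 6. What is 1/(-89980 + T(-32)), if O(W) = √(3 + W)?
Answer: -89966/8093881143 - √13/8093881143 ≈ -1.1116e-5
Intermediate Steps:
H = 14 (H = (6*(-⅓))*(-4) + 6 = -2*(-4) + 6 = 8 + 6 = 14)
T(D) = 14 + √13 (T(D) = 14 + √(3 + 10) = 14 + √13)
1/(-89980 + T(-32)) = 1/(-89980 + (14 + √13)) = 1/(-89966 + √13)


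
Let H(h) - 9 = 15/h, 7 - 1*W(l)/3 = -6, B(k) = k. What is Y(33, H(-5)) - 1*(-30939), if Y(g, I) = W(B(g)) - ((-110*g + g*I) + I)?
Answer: 34404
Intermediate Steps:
W(l) = 39 (W(l) = 21 - 3*(-6) = 21 + 18 = 39)
H(h) = 9 + 15/h
Y(g, I) = 39 - I + 110*g - I*g (Y(g, I) = 39 - ((-110*g + g*I) + I) = 39 - ((-110*g + I*g) + I) = 39 - (I - 110*g + I*g) = 39 + (-I + 110*g - I*g) = 39 - I + 110*g - I*g)
Y(33, H(-5)) - 1*(-30939) = (39 - (9 + 15/(-5)) + 110*33 - 1*(9 + 15/(-5))*33) - 1*(-30939) = (39 - (9 + 15*(-⅕)) + 3630 - 1*(9 + 15*(-⅕))*33) + 30939 = (39 - (9 - 3) + 3630 - 1*(9 - 3)*33) + 30939 = (39 - 1*6 + 3630 - 1*6*33) + 30939 = (39 - 6 + 3630 - 198) + 30939 = 3465 + 30939 = 34404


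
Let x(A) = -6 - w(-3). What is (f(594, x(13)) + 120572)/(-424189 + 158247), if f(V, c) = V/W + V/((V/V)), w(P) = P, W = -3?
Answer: -60484/132971 ≈ -0.45487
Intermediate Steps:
x(A) = -3 (x(A) = -6 - 1*(-3) = -6 + 3 = -3)
f(V, c) = 2*V/3 (f(V, c) = V/(-3) + V/((V/V)) = V*(-⅓) + V/1 = -V/3 + V*1 = -V/3 + V = 2*V/3)
(f(594, x(13)) + 120572)/(-424189 + 158247) = ((⅔)*594 + 120572)/(-424189 + 158247) = (396 + 120572)/(-265942) = 120968*(-1/265942) = -60484/132971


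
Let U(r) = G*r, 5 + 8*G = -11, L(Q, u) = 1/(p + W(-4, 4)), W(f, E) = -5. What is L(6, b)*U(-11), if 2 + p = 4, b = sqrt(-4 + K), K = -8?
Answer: -22/3 ≈ -7.3333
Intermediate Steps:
b = 2*I*sqrt(3) (b = sqrt(-4 - 8) = sqrt(-12) = 2*I*sqrt(3) ≈ 3.4641*I)
p = 2 (p = -2 + 4 = 2)
L(Q, u) = -1/3 (L(Q, u) = 1/(2 - 5) = 1/(-3) = -1/3)
G = -2 (G = -5/8 + (1/8)*(-11) = -5/8 - 11/8 = -2)
U(r) = -2*r
L(6, b)*U(-11) = -(-2)*(-11)/3 = -1/3*22 = -22/3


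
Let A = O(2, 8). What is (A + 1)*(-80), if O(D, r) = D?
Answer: -240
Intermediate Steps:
A = 2
(A + 1)*(-80) = (2 + 1)*(-80) = 3*(-80) = -240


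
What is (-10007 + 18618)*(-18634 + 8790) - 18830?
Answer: -84785514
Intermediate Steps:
(-10007 + 18618)*(-18634 + 8790) - 18830 = 8611*(-9844) - 18830 = -84766684 - 18830 = -84785514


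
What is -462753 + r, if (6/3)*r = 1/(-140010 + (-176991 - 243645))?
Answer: -518881236877/1121292 ≈ -4.6275e+5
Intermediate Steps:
r = -1/1121292 (r = 1/(2*(-140010 + (-176991 - 243645))) = 1/(2*(-140010 - 420636)) = (½)/(-560646) = (½)*(-1/560646) = -1/1121292 ≈ -8.9183e-7)
-462753 + r = -462753 - 1/1121292 = -518881236877/1121292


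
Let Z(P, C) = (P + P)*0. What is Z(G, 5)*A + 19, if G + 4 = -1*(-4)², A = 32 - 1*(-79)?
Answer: 19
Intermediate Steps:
A = 111 (A = 32 + 79 = 111)
G = -20 (G = -4 - 1*(-4)² = -4 - 1*16 = -4 - 16 = -20)
Z(P, C) = 0 (Z(P, C) = (2*P)*0 = 0)
Z(G, 5)*A + 19 = 0*111 + 19 = 0 + 19 = 19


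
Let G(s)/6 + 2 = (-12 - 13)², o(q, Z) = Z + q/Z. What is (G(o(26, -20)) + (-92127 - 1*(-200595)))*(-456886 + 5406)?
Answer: -50658764880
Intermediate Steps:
o(q, Z) = Z + q/Z
G(s) = 3738 (G(s) = -12 + 6*(-12 - 13)² = -12 + 6*(-25)² = -12 + 6*625 = -12 + 3750 = 3738)
(G(o(26, -20)) + (-92127 - 1*(-200595)))*(-456886 + 5406) = (3738 + (-92127 - 1*(-200595)))*(-456886 + 5406) = (3738 + (-92127 + 200595))*(-451480) = (3738 + 108468)*(-451480) = 112206*(-451480) = -50658764880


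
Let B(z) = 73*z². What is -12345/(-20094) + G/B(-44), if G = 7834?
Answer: 158509213/236653736 ≈ 0.66979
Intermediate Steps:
-12345/(-20094) + G/B(-44) = -12345/(-20094) + 7834/((73*(-44)²)) = -12345*(-1/20094) + 7834/((73*1936)) = 4115/6698 + 7834/141328 = 4115/6698 + 7834*(1/141328) = 4115/6698 + 3917/70664 = 158509213/236653736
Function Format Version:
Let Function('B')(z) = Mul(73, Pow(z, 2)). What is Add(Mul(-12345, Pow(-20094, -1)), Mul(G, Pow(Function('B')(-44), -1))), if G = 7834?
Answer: Rational(158509213, 236653736) ≈ 0.66979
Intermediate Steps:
Add(Mul(-12345, Pow(-20094, -1)), Mul(G, Pow(Function('B')(-44), -1))) = Add(Mul(-12345, Pow(-20094, -1)), Mul(7834, Pow(Mul(73, Pow(-44, 2)), -1))) = Add(Mul(-12345, Rational(-1, 20094)), Mul(7834, Pow(Mul(73, 1936), -1))) = Add(Rational(4115, 6698), Mul(7834, Pow(141328, -1))) = Add(Rational(4115, 6698), Mul(7834, Rational(1, 141328))) = Add(Rational(4115, 6698), Rational(3917, 70664)) = Rational(158509213, 236653736)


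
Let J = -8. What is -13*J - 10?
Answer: 94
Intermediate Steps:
-13*J - 10 = -13*(-8) - 10 = 104 - 10 = 94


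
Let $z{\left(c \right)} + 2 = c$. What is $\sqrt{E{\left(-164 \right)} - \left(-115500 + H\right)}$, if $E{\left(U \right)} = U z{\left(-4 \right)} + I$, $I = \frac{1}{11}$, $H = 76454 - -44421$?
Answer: $\frac{10 i \sqrt{5313}}{11} \approx 66.264 i$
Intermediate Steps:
$H = 120875$ ($H = 76454 + 44421 = 120875$)
$z{\left(c \right)} = -2 + c$
$I = \frac{1}{11} \approx 0.090909$
$E{\left(U \right)} = \frac{1}{11} - 6 U$ ($E{\left(U \right)} = U \left(-2 - 4\right) + \frac{1}{11} = U \left(-6\right) + \frac{1}{11} = - 6 U + \frac{1}{11} = \frac{1}{11} - 6 U$)
$\sqrt{E{\left(-164 \right)} - \left(-115500 + H\right)} = \sqrt{\left(\frac{1}{11} - -984\right) + \left(115500 - 120875\right)} = \sqrt{\left(\frac{1}{11} + 984\right) + \left(115500 - 120875\right)} = \sqrt{\frac{10825}{11} - 5375} = \sqrt{- \frac{48300}{11}} = \frac{10 i \sqrt{5313}}{11}$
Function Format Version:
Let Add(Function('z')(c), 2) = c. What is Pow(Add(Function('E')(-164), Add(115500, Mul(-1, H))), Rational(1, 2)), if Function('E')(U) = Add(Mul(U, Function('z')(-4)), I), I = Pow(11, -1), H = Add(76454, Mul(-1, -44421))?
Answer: Mul(Rational(10, 11), I, Pow(5313, Rational(1, 2))) ≈ Mul(66.264, I)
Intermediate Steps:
H = 120875 (H = Add(76454, 44421) = 120875)
Function('z')(c) = Add(-2, c)
I = Rational(1, 11) ≈ 0.090909
Function('E')(U) = Add(Rational(1, 11), Mul(-6, U)) (Function('E')(U) = Add(Mul(U, Add(-2, -4)), Rational(1, 11)) = Add(Mul(U, -6), Rational(1, 11)) = Add(Mul(-6, U), Rational(1, 11)) = Add(Rational(1, 11), Mul(-6, U)))
Pow(Add(Function('E')(-164), Add(115500, Mul(-1, H))), Rational(1, 2)) = Pow(Add(Add(Rational(1, 11), Mul(-6, -164)), Add(115500, Mul(-1, 120875))), Rational(1, 2)) = Pow(Add(Add(Rational(1, 11), 984), Add(115500, -120875)), Rational(1, 2)) = Pow(Add(Rational(10825, 11), -5375), Rational(1, 2)) = Pow(Rational(-48300, 11), Rational(1, 2)) = Mul(Rational(10, 11), I, Pow(5313, Rational(1, 2)))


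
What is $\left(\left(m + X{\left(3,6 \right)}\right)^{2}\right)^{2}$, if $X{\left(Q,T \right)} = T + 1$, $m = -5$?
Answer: $16$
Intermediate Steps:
$X{\left(Q,T \right)} = 1 + T$
$\left(\left(m + X{\left(3,6 \right)}\right)^{2}\right)^{2} = \left(\left(-5 + \left(1 + 6\right)\right)^{2}\right)^{2} = \left(\left(-5 + 7\right)^{2}\right)^{2} = \left(2^{2}\right)^{2} = 4^{2} = 16$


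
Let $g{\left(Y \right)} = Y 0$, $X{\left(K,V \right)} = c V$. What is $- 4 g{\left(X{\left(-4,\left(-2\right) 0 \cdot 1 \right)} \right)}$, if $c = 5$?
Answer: $0$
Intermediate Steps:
$X{\left(K,V \right)} = 5 V$
$g{\left(Y \right)} = 0$
$- 4 g{\left(X{\left(-4,\left(-2\right) 0 \cdot 1 \right)} \right)} = \left(-4\right) 0 = 0$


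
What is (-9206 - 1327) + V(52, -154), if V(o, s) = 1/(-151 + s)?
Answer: -3212566/305 ≈ -10533.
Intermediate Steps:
(-9206 - 1327) + V(52, -154) = (-9206 - 1327) + 1/(-151 - 154) = -10533 + 1/(-305) = -10533 - 1/305 = -3212566/305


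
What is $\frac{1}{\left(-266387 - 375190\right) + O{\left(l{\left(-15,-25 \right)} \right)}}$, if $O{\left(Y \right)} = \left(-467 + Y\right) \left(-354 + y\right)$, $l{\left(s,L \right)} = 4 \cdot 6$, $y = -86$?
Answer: $- \frac{1}{446657} \approx -2.2389 \cdot 10^{-6}$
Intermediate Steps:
$l{\left(s,L \right)} = 24$
$O{\left(Y \right)} = 205480 - 440 Y$ ($O{\left(Y \right)} = \left(-467 + Y\right) \left(-354 - 86\right) = \left(-467 + Y\right) \left(-440\right) = 205480 - 440 Y$)
$\frac{1}{\left(-266387 - 375190\right) + O{\left(l{\left(-15,-25 \right)} \right)}} = \frac{1}{\left(-266387 - 375190\right) + \left(205480 - 10560\right)} = \frac{1}{-641577 + \left(205480 - 10560\right)} = \frac{1}{-641577 + 194920} = \frac{1}{-446657} = - \frac{1}{446657}$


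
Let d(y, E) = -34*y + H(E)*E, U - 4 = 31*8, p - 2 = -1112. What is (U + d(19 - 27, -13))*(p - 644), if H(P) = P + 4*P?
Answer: -2401226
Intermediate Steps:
H(P) = 5*P
p = -1110 (p = 2 - 1112 = -1110)
U = 252 (U = 4 + 31*8 = 4 + 248 = 252)
d(y, E) = -34*y + 5*E² (d(y, E) = -34*y + (5*E)*E = -34*y + 5*E²)
(U + d(19 - 27, -13))*(p - 644) = (252 + (-34*(19 - 27) + 5*(-13)²))*(-1110 - 644) = (252 + (-34*(-8) + 5*169))*(-1754) = (252 + (272 + 845))*(-1754) = (252 + 1117)*(-1754) = 1369*(-1754) = -2401226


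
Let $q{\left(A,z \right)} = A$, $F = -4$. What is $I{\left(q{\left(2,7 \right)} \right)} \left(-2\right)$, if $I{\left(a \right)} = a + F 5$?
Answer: $36$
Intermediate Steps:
$I{\left(a \right)} = -20 + a$ ($I{\left(a \right)} = a - 20 = -20 + a$)
$I{\left(q{\left(2,7 \right)} \right)} \left(-2\right) = \left(-20 + 2\right) \left(-2\right) = \left(-18\right) \left(-2\right) = 36$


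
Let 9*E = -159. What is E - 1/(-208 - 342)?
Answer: -29147/1650 ≈ -17.665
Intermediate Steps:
E = -53/3 (E = (⅑)*(-159) = -53/3 ≈ -17.667)
E - 1/(-208 - 342) = -53/3 - 1/(-208 - 342) = -53/3 - 1/(-550) = -53/3 - 1*(-1/550) = -53/3 + 1/550 = -29147/1650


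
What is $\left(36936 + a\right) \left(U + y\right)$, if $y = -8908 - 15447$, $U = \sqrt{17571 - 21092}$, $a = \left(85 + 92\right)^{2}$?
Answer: $-1662594075 + 68265 i \sqrt{3521} \approx -1.6626 \cdot 10^{9} + 4.0507 \cdot 10^{6} i$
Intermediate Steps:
$a = 31329$ ($a = 177^{2} = 31329$)
$U = i \sqrt{3521}$ ($U = \sqrt{-3521} = i \sqrt{3521} \approx 59.338 i$)
$y = -24355$
$\left(36936 + a\right) \left(U + y\right) = \left(36936 + 31329\right) \left(i \sqrt{3521} - 24355\right) = 68265 \left(-24355 + i \sqrt{3521}\right) = -1662594075 + 68265 i \sqrt{3521}$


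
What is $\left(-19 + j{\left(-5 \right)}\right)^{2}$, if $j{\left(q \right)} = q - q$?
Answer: $361$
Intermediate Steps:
$j{\left(q \right)} = 0$
$\left(-19 + j{\left(-5 \right)}\right)^{2} = \left(-19 + 0\right)^{2} = \left(-19\right)^{2} = 361$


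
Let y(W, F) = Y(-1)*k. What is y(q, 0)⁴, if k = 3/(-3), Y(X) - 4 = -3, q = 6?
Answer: 1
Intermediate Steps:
Y(X) = 1 (Y(X) = 4 - 3 = 1)
k = -1 (k = 3*(-⅓) = -1)
y(W, F) = -1 (y(W, F) = 1*(-1) = -1)
y(q, 0)⁴ = (-1)⁴ = 1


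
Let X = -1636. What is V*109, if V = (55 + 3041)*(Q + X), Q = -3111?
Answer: -1601941608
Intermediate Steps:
V = -14696712 (V = (55 + 3041)*(-3111 - 1636) = 3096*(-4747) = -14696712)
V*109 = -14696712*109 = -1601941608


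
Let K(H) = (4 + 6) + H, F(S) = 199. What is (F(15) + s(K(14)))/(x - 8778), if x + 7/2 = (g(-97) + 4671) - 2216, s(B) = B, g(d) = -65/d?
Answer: -43262/1227211 ≈ -0.035252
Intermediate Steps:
K(H) = 10 + H
x = 475721/194 (x = -7/2 + ((-65/(-97) + 4671) - 2216) = -7/2 + ((-65*(-1/97) + 4671) - 2216) = -7/2 + ((65/97 + 4671) - 2216) = -7/2 + (453152/97 - 2216) = -7/2 + 238200/97 = 475721/194 ≈ 2452.2)
(F(15) + s(K(14)))/(x - 8778) = (199 + (10 + 14))/(475721/194 - 8778) = (199 + 24)/(-1227211/194) = 223*(-194/1227211) = -43262/1227211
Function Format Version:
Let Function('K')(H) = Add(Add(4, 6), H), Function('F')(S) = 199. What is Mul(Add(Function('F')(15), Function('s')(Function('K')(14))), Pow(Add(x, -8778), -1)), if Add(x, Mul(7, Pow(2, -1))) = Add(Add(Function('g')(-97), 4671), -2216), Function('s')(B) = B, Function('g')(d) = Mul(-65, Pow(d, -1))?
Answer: Rational(-43262, 1227211) ≈ -0.035252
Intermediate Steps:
Function('K')(H) = Add(10, H)
x = Rational(475721, 194) (x = Add(Rational(-7, 2), Add(Add(Mul(-65, Pow(-97, -1)), 4671), -2216)) = Add(Rational(-7, 2), Add(Add(Mul(-65, Rational(-1, 97)), 4671), -2216)) = Add(Rational(-7, 2), Add(Add(Rational(65, 97), 4671), -2216)) = Add(Rational(-7, 2), Add(Rational(453152, 97), -2216)) = Add(Rational(-7, 2), Rational(238200, 97)) = Rational(475721, 194) ≈ 2452.2)
Mul(Add(Function('F')(15), Function('s')(Function('K')(14))), Pow(Add(x, -8778), -1)) = Mul(Add(199, Add(10, 14)), Pow(Add(Rational(475721, 194), -8778), -1)) = Mul(Add(199, 24), Pow(Rational(-1227211, 194), -1)) = Mul(223, Rational(-194, 1227211)) = Rational(-43262, 1227211)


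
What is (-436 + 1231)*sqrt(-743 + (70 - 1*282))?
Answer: 795*I*sqrt(955) ≈ 24568.0*I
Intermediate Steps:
(-436 + 1231)*sqrt(-743 + (70 - 1*282)) = 795*sqrt(-743 + (70 - 282)) = 795*sqrt(-743 - 212) = 795*sqrt(-955) = 795*(I*sqrt(955)) = 795*I*sqrt(955)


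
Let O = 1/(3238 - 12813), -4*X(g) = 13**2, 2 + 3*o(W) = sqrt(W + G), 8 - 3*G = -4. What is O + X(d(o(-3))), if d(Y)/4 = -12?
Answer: -1618179/38300 ≈ -42.250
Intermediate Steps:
G = 4 (G = 8/3 - 1/3*(-4) = 8/3 + 4/3 = 4)
o(W) = -2/3 + sqrt(4 + W)/3 (o(W) = -2/3 + sqrt(W + 4)/3 = -2/3 + sqrt(4 + W)/3)
d(Y) = -48 (d(Y) = 4*(-12) = -48)
X(g) = -169/4 (X(g) = -1/4*13**2 = -1/4*169 = -169/4)
O = -1/9575 (O = 1/(-9575) = -1/9575 ≈ -0.00010444)
O + X(d(o(-3))) = -1/9575 - 169/4 = -1618179/38300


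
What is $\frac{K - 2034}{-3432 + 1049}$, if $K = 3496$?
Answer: $- \frac{1462}{2383} \approx -0.61351$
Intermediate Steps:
$\frac{K - 2034}{-3432 + 1049} = \frac{3496 - 2034}{-3432 + 1049} = \frac{1462}{-2383} = 1462 \left(- \frac{1}{2383}\right) = - \frac{1462}{2383}$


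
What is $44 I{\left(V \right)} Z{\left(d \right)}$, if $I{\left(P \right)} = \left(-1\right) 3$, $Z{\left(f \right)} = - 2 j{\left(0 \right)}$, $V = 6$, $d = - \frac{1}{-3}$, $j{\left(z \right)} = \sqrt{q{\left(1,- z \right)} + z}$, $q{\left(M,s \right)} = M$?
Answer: $264$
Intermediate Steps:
$j{\left(z \right)} = \sqrt{1 + z}$
$d = \frac{1}{3}$ ($d = \left(-1\right) \left(- \frac{1}{3}\right) = \frac{1}{3} \approx 0.33333$)
$Z{\left(f \right)} = -2$ ($Z{\left(f \right)} = - 2 \sqrt{1 + 0} = - 2 \sqrt{1} = \left(-2\right) 1 = -2$)
$I{\left(P \right)} = -3$
$44 I{\left(V \right)} Z{\left(d \right)} = 44 \left(-3\right) \left(-2\right) = \left(-132\right) \left(-2\right) = 264$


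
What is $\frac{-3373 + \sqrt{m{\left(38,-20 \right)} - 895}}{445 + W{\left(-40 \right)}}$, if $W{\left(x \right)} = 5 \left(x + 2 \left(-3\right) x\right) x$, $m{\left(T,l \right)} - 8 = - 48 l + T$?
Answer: $\frac{3373}{39555} - \frac{\sqrt{111}}{39555} \approx 0.085007$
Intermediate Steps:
$m{\left(T,l \right)} = 8 + T - 48 l$ ($m{\left(T,l \right)} = 8 + \left(- 48 l + T\right) = 8 + \left(T - 48 l\right) = 8 + T - 48 l$)
$W{\left(x \right)} = - 25 x^{2}$ ($W{\left(x \right)} = 5 \left(x - 6 x\right) x = 5 \left(- 5 x\right) x = - 25 x x = - 25 x^{2}$)
$\frac{-3373 + \sqrt{m{\left(38,-20 \right)} - 895}}{445 + W{\left(-40 \right)}} = \frac{-3373 + \sqrt{\left(8 + 38 - -960\right) - 895}}{445 - 25 \left(-40\right)^{2}} = \frac{-3373 + \sqrt{\left(8 + 38 + 960\right) - 895}}{445 - 40000} = \frac{-3373 + \sqrt{1006 - 895}}{445 - 40000} = \frac{-3373 + \sqrt{111}}{-39555} = \left(-3373 + \sqrt{111}\right) \left(- \frac{1}{39555}\right) = \frac{3373}{39555} - \frac{\sqrt{111}}{39555}$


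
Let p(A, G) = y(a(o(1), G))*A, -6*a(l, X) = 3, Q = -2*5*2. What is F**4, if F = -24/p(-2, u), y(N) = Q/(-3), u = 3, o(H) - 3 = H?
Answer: 6561/625 ≈ 10.498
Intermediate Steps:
Q = -20 (Q = -10*2 = -20)
o(H) = 3 + H
a(l, X) = -1/2 (a(l, X) = -1/6*3 = -1/2)
y(N) = 20/3 (y(N) = -20/(-3) = -20*(-1/3) = 20/3)
p(A, G) = 20*A/3
F = 9/5 (F = -24/((20/3)*(-2)) = -24/(-40/3) = -24*(-3/40) = 9/5 ≈ 1.8000)
F**4 = (9/5)**4 = 6561/625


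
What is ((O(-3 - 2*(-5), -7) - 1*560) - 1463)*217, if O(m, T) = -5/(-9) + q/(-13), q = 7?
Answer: -51361513/117 ≈ -4.3899e+5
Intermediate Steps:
O(m, T) = 2/117 (O(m, T) = -5/(-9) + 7/(-13) = -5*(-⅑) + 7*(-1/13) = 5/9 - 7/13 = 2/117)
((O(-3 - 2*(-5), -7) - 1*560) - 1463)*217 = ((2/117 - 1*560) - 1463)*217 = ((2/117 - 560) - 1463)*217 = (-65518/117 - 1463)*217 = -236689/117*217 = -51361513/117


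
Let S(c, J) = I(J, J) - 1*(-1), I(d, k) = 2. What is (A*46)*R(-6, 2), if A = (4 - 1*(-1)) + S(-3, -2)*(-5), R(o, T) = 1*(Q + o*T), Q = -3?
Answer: 6900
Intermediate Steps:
S(c, J) = 3 (S(c, J) = 2 - 1*(-1) = 2 + 1 = 3)
R(o, T) = -3 + T*o (R(o, T) = 1*(-3 + o*T) = 1*(-3 + T*o) = -3 + T*o)
A = -10 (A = (4 - 1*(-1)) + 3*(-5) = (4 + 1) - 15 = 5 - 15 = -10)
(A*46)*R(-6, 2) = (-10*46)*(-3 + 2*(-6)) = -460*(-3 - 12) = -460*(-15) = 6900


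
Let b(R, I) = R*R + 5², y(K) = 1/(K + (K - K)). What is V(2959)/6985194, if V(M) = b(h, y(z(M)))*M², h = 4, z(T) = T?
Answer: 358982921/6985194 ≈ 51.392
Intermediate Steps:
y(K) = 1/K (y(K) = 1/(K + 0) = 1/K)
b(R, I) = 25 + R² (b(R, I) = R² + 25 = 25 + R²)
V(M) = 41*M² (V(M) = (25 + 4²)*M² = (25 + 16)*M² = 41*M²)
V(2959)/6985194 = (41*2959²)/6985194 = (41*8755681)*(1/6985194) = 358982921*(1/6985194) = 358982921/6985194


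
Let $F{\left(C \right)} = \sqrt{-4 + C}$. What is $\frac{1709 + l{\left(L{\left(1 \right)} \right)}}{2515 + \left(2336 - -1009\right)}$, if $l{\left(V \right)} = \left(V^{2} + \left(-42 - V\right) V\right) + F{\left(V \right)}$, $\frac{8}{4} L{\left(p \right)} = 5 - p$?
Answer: $\frac{325}{1172} + \frac{i \sqrt{2}}{5860} \approx 0.2773 + 0.00024133 i$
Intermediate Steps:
$L{\left(p \right)} = \frac{5}{2} - \frac{p}{2}$ ($L{\left(p \right)} = \frac{5 - p}{2} = \frac{5}{2} - \frac{p}{2}$)
$l{\left(V \right)} = V^{2} + \sqrt{-4 + V} + V \left(-42 - V\right)$ ($l{\left(V \right)} = \left(V^{2} + \left(-42 - V\right) V\right) + \sqrt{-4 + V} = \left(V^{2} + V \left(-42 - V\right)\right) + \sqrt{-4 + V} = V^{2} + \sqrt{-4 + V} + V \left(-42 - V\right)$)
$\frac{1709 + l{\left(L{\left(1 \right)} \right)}}{2515 + \left(2336 - -1009\right)} = \frac{1709 - \left(- \sqrt{-4 + \left(\frac{5}{2} - \frac{1}{2}\right)} + 42 \left(\frac{5}{2} - \frac{1}{2}\right)\right)}{2515 + \left(2336 - -1009\right)} = \frac{1709 - \left(- \sqrt{-4 + \left(\frac{5}{2} - \frac{1}{2}\right)} + 42 \left(\frac{5}{2} - \frac{1}{2}\right)\right)}{2515 + \left(2336 + 1009\right)} = \frac{1709 + \left(\sqrt{-4 + 2} - 84\right)}{2515 + 3345} = \frac{1709 - \left(84 - \sqrt{-2}\right)}{5860} = \left(1709 - \left(84 - i \sqrt{2}\right)\right) \frac{1}{5860} = \left(1625 + i \sqrt{2}\right) \frac{1}{5860} = \frac{325}{1172} + \frac{i \sqrt{2}}{5860}$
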